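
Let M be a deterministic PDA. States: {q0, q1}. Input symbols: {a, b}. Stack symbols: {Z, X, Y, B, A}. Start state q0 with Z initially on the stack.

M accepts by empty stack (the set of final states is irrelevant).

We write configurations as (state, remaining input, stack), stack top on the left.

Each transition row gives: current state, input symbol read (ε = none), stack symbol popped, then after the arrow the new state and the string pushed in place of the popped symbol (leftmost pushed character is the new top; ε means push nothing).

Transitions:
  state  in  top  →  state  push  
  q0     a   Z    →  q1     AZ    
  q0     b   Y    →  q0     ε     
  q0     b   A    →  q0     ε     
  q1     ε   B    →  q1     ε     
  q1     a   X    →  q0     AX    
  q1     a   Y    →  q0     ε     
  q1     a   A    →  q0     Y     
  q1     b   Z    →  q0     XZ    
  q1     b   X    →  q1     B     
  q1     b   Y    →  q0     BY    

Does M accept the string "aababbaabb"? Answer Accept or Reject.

Reject

(q0, aababbaabb, Z) ⊢ (q1, ababbaabb, AZ) ⊢ (q0, babbaabb, YZ) ⊢ (q0, abbaabb, Z) ⊢ (q1, bbaabb, AZ)
No transition applies at (q1, bbaabb, AZ); input not fully consumed.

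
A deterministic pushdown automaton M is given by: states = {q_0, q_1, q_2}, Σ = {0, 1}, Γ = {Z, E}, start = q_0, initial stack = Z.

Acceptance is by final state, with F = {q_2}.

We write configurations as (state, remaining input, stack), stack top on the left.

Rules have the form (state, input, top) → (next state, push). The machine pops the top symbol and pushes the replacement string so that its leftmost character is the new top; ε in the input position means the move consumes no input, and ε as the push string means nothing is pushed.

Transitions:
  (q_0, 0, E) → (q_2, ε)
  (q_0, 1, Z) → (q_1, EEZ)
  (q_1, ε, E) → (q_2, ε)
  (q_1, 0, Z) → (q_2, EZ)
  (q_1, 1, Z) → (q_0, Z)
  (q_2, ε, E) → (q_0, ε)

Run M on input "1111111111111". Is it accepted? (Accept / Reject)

Accept

(q_0, 1111111111111, Z) ⊢ (q_1, 111111111111, EEZ) ⊢ (q_2, 111111111111, EZ) ⊢ (q_0, 111111111111, Z) ⊢ (q_1, 11111111111, EEZ) ⊢ (q_2, 11111111111, EZ) ⊢ (q_0, 11111111111, Z) ⊢ (q_1, 1111111111, EEZ) ⊢ (q_2, 1111111111, EZ) ⊢ (q_0, 1111111111, Z) ⊢ (q_1, 111111111, EEZ) ⊢ (q_2, 111111111, EZ) ⊢ (q_0, 111111111, Z) ⊢ (q_1, 11111111, EEZ) ⊢ (q_2, 11111111, EZ) ⊢ (q_0, 11111111, Z) ⊢ (q_1, 1111111, EEZ) ⊢ (q_2, 1111111, EZ) ⊢ (q_0, 1111111, Z) ⊢ (q_1, 111111, EEZ) ⊢ (q_2, 111111, EZ) ⊢ (q_0, 111111, Z) ⊢ (q_1, 11111, EEZ) ⊢ (q_2, 11111, EZ) ⊢ (q_0, 11111, Z) ⊢ (q_1, 1111, EEZ) ⊢ (q_2, 1111, EZ) ⊢ (q_0, 1111, Z) ⊢ (q_1, 111, EEZ) ⊢ (q_2, 111, EZ) ⊢ (q_0, 111, Z) ⊢ (q_1, 11, EEZ) ⊢ (q_2, 11, EZ) ⊢ (q_0, 11, Z) ⊢ (q_1, 1, EEZ) ⊢ (q_2, 1, EZ) ⊢ (q_0, 1, Z) ⊢ (q_1, ε, EEZ) ⊢ (q_2, ε, EZ)
All input consumed; state q_2 ∈ F.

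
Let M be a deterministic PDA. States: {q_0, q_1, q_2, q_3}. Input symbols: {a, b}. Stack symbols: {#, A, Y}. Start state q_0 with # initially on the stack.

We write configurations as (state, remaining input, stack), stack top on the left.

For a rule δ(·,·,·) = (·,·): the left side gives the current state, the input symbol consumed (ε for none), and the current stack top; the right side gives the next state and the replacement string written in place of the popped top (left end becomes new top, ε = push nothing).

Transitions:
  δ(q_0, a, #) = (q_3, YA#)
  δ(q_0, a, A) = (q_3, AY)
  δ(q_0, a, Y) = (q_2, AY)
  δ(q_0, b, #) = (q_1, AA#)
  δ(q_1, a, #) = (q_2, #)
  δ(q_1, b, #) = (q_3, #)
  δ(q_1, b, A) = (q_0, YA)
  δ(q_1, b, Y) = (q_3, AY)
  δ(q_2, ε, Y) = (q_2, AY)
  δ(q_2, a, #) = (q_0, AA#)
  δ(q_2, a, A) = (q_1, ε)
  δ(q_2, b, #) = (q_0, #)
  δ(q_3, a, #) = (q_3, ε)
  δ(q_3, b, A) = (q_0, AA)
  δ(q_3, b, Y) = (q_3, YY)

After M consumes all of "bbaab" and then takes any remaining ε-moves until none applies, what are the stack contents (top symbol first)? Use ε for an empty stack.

(q_0, bbaab, #)
  read b, top #: go to q_1, push AA# → (q_1, baab, AA#)
  read b, top A: go to q_0, push YA → (q_0, aab, YAA#)
  read a, top Y: go to q_2, push AY → (q_2, ab, AYAA#)
  read a, top A: go to q_1, push ε → (q_1, b, YAA#)
  read b, top Y: go to q_3, push AY → (q_3, ε, AYAA#)
All input consumed in state q_3 with stack AYAA#.

AYAA#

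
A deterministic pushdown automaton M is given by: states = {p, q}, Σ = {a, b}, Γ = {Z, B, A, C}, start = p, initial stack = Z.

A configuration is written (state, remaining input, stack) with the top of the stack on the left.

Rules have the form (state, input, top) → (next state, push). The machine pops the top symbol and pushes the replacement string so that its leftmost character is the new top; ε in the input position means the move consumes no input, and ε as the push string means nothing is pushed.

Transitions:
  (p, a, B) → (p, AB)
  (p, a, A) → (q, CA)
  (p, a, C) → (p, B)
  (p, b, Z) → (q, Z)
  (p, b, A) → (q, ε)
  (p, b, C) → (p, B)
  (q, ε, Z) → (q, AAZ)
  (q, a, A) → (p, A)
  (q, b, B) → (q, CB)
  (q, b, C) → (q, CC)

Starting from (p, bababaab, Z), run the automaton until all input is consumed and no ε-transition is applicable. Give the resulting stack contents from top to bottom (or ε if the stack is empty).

CCAAZ

(p, bababaab, Z)
  read b, top Z: go to q, push Z → (q, ababaab, Z)
  ε-move, top Z: go to q, push AAZ → (q, ababaab, AAZ)
  read a, top A: go to p, push A → (p, babaab, AAZ)
  read b, top A: go to q, push ε → (q, abaab, AZ)
  read a, top A: go to p, push A → (p, baab, AZ)
  read b, top A: go to q, push ε → (q, aab, Z)
  ε-move, top Z: go to q, push AAZ → (q, aab, AAZ)
  read a, top A: go to p, push A → (p, ab, AAZ)
  read a, top A: go to q, push CA → (q, b, CAAZ)
  read b, top C: go to q, push CC → (q, ε, CCAAZ)
All input consumed in state q with stack CCAAZ.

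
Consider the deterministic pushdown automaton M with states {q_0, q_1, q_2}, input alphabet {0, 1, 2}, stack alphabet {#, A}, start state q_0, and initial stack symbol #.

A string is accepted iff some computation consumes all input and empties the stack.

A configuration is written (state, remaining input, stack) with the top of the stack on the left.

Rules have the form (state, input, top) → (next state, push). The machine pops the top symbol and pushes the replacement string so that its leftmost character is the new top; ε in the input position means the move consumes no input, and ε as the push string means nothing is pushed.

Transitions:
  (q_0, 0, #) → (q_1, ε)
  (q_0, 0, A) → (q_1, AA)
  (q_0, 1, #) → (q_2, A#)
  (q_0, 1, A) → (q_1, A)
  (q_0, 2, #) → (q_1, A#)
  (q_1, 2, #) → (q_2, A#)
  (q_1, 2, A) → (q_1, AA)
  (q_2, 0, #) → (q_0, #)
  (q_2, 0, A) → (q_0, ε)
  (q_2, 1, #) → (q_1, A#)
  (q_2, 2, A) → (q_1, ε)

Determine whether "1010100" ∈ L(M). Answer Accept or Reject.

Accept

(q_0, 1010100, #)
  read 1, top #: go to q_2, push A# → (q_2, 010100, A#)
  read 0, top A: go to q_0, push ε → (q_0, 10100, #)
  read 1, top #: go to q_2, push A# → (q_2, 0100, A#)
  read 0, top A: go to q_0, push ε → (q_0, 100, #)
  read 1, top #: go to q_2, push A# → (q_2, 00, A#)
  read 0, top A: go to q_0, push ε → (q_0, 0, #)
  read 0, top #: go to q_1, push ε → (q_1, ε, ε)
All input consumed and the stack is empty.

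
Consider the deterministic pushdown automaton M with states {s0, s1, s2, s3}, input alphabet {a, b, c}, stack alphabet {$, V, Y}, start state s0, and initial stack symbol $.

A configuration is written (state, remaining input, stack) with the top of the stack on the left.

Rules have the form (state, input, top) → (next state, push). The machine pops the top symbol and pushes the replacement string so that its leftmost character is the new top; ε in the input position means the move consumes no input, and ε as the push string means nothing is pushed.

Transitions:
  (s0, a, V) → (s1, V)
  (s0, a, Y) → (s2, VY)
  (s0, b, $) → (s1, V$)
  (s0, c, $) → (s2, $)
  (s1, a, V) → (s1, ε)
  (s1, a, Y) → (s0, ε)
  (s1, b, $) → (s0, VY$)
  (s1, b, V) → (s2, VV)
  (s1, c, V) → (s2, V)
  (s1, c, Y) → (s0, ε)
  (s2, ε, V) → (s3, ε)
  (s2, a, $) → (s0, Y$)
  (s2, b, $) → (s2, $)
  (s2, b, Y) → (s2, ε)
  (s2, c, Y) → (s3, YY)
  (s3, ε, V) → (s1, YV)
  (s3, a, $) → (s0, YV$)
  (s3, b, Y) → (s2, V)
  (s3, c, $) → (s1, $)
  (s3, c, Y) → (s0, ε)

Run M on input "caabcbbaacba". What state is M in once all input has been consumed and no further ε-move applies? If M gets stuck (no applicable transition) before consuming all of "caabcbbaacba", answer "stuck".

(s0, caabcbbaacba, $) ⊢ (s2, aabcbbaacba, $) ⊢ (s0, abcbbaacba, Y$) ⊢ (s2, bcbbaacba, VY$) ⊢ (s3, bcbbaacba, Y$) ⊢ (s2, cbbaacba, V$) ⊢ (s3, cbbaacba, $) ⊢ (s1, bbaacba, $) ⊢ (s0, baacba, VY$)
No transition for (s0, b, top V); M blocks with input baacba remaining.

stuck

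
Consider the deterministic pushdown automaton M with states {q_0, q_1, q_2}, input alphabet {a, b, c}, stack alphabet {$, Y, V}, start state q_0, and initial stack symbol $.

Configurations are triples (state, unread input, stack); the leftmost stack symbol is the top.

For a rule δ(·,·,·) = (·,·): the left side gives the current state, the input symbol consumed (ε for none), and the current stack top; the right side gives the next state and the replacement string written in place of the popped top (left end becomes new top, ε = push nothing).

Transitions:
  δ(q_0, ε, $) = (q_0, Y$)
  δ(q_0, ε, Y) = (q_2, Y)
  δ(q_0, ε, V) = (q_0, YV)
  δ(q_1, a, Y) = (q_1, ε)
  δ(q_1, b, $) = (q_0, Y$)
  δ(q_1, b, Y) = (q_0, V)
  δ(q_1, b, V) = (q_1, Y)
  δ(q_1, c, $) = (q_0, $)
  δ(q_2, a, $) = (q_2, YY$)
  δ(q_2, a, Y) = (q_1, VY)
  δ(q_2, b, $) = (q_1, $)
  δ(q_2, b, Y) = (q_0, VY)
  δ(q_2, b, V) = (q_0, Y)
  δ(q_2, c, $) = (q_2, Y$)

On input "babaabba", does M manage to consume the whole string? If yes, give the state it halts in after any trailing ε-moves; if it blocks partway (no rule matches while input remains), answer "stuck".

q_1

(q_0, babaabba, $)
  ε-move, top $: go to q_0, push Y$ → (q_0, babaabba, Y$)
  ε-move, top Y: go to q_2, push Y → (q_2, babaabba, Y$)
  read b, top Y: go to q_0, push VY → (q_0, abaabba, VY$)
  ε-move, top V: go to q_0, push YV → (q_0, abaabba, YVY$)
  ε-move, top Y: go to q_2, push Y → (q_2, abaabba, YVY$)
  read a, top Y: go to q_1, push VY → (q_1, baabba, VYVY$)
  read b, top V: go to q_1, push Y → (q_1, aabba, YYVY$)
  read a, top Y: go to q_1, push ε → (q_1, abba, YVY$)
  read a, top Y: go to q_1, push ε → (q_1, bba, VY$)
  read b, top V: go to q_1, push Y → (q_1, ba, YY$)
  read b, top Y: go to q_0, push V → (q_0, a, VY$)
  ε-move, top V: go to q_0, push YV → (q_0, a, YVY$)
  ε-move, top Y: go to q_2, push Y → (q_2, a, YVY$)
  read a, top Y: go to q_1, push VY → (q_1, ε, VYVY$)
All input consumed; M is in state q_1.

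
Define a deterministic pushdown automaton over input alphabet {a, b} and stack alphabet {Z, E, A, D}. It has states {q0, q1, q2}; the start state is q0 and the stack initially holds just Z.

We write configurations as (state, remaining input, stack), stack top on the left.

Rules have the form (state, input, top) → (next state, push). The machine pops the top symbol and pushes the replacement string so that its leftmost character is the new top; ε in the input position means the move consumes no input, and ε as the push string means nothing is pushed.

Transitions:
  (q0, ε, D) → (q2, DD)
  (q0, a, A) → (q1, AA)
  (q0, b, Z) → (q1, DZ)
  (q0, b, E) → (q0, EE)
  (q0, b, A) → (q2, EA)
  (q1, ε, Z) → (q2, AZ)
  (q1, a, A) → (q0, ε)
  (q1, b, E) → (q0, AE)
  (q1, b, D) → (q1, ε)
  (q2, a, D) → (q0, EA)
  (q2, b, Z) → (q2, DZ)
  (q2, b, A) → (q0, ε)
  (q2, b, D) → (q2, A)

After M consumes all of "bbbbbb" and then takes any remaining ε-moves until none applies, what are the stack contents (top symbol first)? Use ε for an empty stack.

(q0, bbbbbb, Z)
  read b, top Z: go to q1, push DZ → (q1, bbbbb, DZ)
  read b, top D: go to q1, push ε → (q1, bbbb, Z)
  ε-move, top Z: go to q2, push AZ → (q2, bbbb, AZ)
  read b, top A: go to q0, push ε → (q0, bbb, Z)
  read b, top Z: go to q1, push DZ → (q1, bb, DZ)
  read b, top D: go to q1, push ε → (q1, b, Z)
  ε-move, top Z: go to q2, push AZ → (q2, b, AZ)
  read b, top A: go to q0, push ε → (q0, ε, Z)
All input consumed in state q0 with stack Z.

Z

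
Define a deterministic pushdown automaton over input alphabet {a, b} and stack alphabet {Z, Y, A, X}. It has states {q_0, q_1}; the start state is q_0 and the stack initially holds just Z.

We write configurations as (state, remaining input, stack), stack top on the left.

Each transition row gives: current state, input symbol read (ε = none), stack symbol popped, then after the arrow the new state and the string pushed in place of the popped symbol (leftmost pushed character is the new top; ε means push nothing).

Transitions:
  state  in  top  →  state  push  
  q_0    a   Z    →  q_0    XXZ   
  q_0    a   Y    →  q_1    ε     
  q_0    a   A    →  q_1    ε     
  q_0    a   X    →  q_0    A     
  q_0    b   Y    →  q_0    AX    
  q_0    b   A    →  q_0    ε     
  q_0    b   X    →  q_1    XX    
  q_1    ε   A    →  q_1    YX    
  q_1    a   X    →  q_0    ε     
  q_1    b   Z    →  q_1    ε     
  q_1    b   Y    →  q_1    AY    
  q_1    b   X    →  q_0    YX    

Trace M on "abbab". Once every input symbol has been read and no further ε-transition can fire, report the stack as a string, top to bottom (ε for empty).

YXXXZ

(q_0, abbab, Z) ⊢ (q_0, bbab, XXZ) ⊢ (q_1, bab, XXXZ) ⊢ (q_0, ab, YXXXZ) ⊢ (q_1, b, XXXZ) ⊢ (q_0, ε, YXXXZ)
All input consumed in state q_0 with stack YXXXZ.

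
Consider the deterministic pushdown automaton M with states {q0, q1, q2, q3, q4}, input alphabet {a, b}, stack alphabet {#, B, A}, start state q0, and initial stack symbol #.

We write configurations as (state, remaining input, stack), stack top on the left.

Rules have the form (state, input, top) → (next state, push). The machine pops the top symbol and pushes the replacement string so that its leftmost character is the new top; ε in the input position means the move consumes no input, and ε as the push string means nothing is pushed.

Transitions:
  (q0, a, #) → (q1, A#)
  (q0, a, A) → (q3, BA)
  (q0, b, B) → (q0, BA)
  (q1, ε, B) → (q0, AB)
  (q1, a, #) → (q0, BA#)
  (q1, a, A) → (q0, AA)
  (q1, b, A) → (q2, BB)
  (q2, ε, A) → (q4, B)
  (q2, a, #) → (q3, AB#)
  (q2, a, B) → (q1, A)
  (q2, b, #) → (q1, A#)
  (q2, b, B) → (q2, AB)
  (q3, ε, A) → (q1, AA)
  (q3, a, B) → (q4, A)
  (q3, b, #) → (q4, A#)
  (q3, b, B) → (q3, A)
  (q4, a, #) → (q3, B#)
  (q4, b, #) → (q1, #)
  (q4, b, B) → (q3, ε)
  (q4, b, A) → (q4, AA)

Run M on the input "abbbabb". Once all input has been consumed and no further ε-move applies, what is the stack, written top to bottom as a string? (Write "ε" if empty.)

AAAB#

(q0, abbbabb, #)
  read a, top #: go to q1, push A# → (q1, bbbabb, A#)
  read b, top A: go to q2, push BB → (q2, bbabb, BB#)
  read b, top B: go to q2, push AB → (q2, babb, ABB#)
  ε-move, top A: go to q4, push B → (q4, babb, BBB#)
  read b, top B: go to q3, push ε → (q3, abb, BB#)
  read a, top B: go to q4, push A → (q4, bb, AB#)
  read b, top A: go to q4, push AA → (q4, b, AAB#)
  read b, top A: go to q4, push AA → (q4, ε, AAAB#)
All input consumed in state q4 with stack AAAB#.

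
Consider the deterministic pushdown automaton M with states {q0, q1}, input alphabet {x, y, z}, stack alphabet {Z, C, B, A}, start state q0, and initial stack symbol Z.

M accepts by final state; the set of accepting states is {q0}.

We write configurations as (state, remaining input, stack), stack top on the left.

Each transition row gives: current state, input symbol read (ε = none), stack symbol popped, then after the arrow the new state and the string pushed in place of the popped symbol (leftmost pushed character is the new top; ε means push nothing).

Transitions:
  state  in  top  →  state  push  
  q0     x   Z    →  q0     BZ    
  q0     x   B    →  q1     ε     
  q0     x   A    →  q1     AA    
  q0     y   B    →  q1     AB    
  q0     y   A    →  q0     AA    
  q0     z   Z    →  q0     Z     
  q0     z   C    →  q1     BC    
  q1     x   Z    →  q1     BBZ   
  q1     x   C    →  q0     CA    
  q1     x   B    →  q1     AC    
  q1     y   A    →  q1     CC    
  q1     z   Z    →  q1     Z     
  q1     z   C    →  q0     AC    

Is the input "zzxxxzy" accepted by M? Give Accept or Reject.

(q0, zzxxxzy, Z)
  read z, top Z: go to q0, push Z → (q0, zxxxzy, Z)
  read z, top Z: go to q0, push Z → (q0, xxxzy, Z)
  read x, top Z: go to q0, push BZ → (q0, xxzy, BZ)
  read x, top B: go to q1, push ε → (q1, xzy, Z)
  read x, top Z: go to q1, push BBZ → (q1, zy, BBZ)
No transition applies at (q1, zy, BBZ); input not fully consumed.

Reject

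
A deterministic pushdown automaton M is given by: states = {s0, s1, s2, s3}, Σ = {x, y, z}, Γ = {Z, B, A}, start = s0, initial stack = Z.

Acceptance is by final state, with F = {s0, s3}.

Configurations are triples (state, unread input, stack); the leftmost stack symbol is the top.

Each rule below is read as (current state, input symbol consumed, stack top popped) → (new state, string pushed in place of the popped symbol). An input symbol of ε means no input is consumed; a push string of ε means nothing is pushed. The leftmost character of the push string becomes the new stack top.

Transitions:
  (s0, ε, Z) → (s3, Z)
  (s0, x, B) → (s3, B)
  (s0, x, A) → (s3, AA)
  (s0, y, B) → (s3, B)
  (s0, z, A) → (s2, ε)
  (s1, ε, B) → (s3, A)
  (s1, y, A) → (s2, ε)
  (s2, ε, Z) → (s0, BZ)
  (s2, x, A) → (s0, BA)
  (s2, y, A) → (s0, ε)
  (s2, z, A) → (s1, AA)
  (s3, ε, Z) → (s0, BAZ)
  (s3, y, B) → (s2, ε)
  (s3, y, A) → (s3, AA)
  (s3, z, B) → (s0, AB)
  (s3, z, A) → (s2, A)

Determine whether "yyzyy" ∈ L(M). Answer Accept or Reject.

(s0, yyzyy, Z) ⊢ (s3, yyzyy, Z) ⊢ (s0, yyzyy, BAZ) ⊢ (s3, yzyy, BAZ) ⊢ (s2, zyy, AZ) ⊢ (s1, yy, AAZ) ⊢ (s2, y, AZ) ⊢ (s0, ε, Z)
All input consumed; state s0 ∈ F.

Accept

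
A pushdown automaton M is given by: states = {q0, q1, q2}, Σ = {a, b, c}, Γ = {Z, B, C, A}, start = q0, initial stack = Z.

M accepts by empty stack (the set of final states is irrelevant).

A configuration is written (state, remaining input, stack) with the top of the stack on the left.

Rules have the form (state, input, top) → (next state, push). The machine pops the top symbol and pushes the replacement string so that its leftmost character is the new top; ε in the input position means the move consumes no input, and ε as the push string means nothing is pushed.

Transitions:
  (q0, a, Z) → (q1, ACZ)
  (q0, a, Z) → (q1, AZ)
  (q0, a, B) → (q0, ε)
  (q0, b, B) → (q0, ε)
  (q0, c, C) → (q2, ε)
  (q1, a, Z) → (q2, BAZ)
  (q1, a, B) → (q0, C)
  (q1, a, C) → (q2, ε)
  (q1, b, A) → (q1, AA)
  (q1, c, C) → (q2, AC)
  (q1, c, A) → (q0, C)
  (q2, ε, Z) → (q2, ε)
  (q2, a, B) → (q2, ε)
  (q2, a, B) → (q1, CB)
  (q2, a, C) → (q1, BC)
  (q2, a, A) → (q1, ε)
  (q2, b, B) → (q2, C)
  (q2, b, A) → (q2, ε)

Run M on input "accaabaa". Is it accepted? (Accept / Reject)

Reject

No computation consumes all input and empties the stack.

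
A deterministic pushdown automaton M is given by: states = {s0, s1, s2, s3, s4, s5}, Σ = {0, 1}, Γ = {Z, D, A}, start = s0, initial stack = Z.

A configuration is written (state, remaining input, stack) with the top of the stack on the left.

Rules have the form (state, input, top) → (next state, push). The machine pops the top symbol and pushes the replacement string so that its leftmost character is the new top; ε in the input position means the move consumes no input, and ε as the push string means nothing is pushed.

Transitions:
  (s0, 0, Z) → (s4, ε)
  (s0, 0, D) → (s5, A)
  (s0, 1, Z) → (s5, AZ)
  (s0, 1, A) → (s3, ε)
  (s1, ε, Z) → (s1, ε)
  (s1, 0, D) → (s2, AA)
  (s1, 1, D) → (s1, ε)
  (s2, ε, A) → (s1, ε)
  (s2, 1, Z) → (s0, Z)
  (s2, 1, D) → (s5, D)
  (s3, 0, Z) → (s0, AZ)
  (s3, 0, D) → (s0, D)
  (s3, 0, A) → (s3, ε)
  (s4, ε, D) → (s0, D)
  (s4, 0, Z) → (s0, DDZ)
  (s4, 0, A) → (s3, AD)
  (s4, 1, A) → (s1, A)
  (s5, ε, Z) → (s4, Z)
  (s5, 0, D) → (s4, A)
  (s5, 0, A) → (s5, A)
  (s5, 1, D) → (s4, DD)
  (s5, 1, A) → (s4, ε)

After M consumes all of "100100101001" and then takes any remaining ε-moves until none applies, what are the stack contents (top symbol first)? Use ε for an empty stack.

DZ

(s0, 100100101001, Z) ⊢ (s5, 00100101001, AZ) ⊢ (s5, 0100101001, AZ) ⊢ (s5, 100101001, AZ) ⊢ (s4, 00101001, Z) ⊢ (s0, 0101001, DDZ) ⊢ (s5, 101001, ADZ) ⊢ (s4, 01001, DZ) ⊢ (s0, 01001, DZ) ⊢ (s5, 1001, AZ) ⊢ (s4, 001, Z) ⊢ (s0, 01, DDZ) ⊢ (s5, 1, ADZ) ⊢ (s4, ε, DZ) ⊢ (s0, ε, DZ)
All input consumed in state s0 with stack DZ.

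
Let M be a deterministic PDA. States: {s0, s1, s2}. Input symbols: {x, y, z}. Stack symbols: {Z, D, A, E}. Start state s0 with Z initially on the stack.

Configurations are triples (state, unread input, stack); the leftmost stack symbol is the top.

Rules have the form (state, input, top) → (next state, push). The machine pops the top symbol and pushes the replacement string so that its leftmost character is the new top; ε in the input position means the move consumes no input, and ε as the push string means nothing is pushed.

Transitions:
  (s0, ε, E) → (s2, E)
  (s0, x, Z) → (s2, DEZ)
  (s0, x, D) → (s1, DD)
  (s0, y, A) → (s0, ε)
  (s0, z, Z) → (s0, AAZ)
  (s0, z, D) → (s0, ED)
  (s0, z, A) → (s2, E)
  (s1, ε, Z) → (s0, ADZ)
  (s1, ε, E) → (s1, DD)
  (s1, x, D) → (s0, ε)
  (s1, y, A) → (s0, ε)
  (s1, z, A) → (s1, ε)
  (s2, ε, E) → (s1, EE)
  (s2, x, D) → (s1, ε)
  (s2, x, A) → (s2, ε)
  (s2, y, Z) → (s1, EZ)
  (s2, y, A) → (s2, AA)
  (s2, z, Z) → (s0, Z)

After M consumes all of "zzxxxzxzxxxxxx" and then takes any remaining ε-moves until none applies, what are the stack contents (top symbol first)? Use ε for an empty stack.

DDEDEDEAZ

(s0, zzxxxzxzxxxxxx, Z)
  read z, top Z: go to s0, push AAZ → (s0, zxxxzxzxxxxxx, AAZ)
  read z, top A: go to s2, push E → (s2, xxxzxzxxxxxx, EAZ)
  ε-move, top E: go to s1, push EE → (s1, xxxzxzxxxxxx, EEAZ)
  ε-move, top E: go to s1, push DD → (s1, xxxzxzxxxxxx, DDEAZ)
  read x, top D: go to s0, push ε → (s0, xxzxzxxxxxx, DEAZ)
  read x, top D: go to s1, push DD → (s1, xzxzxxxxxx, DDEAZ)
  read x, top D: go to s0, push ε → (s0, zxzxxxxxx, DEAZ)
  read z, top D: go to s0, push ED → (s0, xzxxxxxx, EDEAZ)
  ε-move, top E: go to s2, push E → (s2, xzxxxxxx, EDEAZ)
  ε-move, top E: go to s1, push EE → (s1, xzxxxxxx, EEDEAZ)
  ε-move, top E: go to s1, push DD → (s1, xzxxxxxx, DDEDEAZ)
  read x, top D: go to s0, push ε → (s0, zxxxxxx, DEDEAZ)
  read z, top D: go to s0, push ED → (s0, xxxxxx, EDEDEAZ)
  ε-move, top E: go to s2, push E → (s2, xxxxxx, EDEDEAZ)
  ε-move, top E: go to s1, push EE → (s1, xxxxxx, EEDEDEAZ)
  ε-move, top E: go to s1, push DD → (s1, xxxxxx, DDEDEDEAZ)
  read x, top D: go to s0, push ε → (s0, xxxxx, DEDEDEAZ)
  read x, top D: go to s1, push DD → (s1, xxxx, DDEDEDEAZ)
  read x, top D: go to s0, push ε → (s0, xxx, DEDEDEAZ)
  read x, top D: go to s1, push DD → (s1, xx, DDEDEDEAZ)
  read x, top D: go to s0, push ε → (s0, x, DEDEDEAZ)
  read x, top D: go to s1, push DD → (s1, ε, DDEDEDEAZ)
All input consumed in state s1 with stack DDEDEDEAZ.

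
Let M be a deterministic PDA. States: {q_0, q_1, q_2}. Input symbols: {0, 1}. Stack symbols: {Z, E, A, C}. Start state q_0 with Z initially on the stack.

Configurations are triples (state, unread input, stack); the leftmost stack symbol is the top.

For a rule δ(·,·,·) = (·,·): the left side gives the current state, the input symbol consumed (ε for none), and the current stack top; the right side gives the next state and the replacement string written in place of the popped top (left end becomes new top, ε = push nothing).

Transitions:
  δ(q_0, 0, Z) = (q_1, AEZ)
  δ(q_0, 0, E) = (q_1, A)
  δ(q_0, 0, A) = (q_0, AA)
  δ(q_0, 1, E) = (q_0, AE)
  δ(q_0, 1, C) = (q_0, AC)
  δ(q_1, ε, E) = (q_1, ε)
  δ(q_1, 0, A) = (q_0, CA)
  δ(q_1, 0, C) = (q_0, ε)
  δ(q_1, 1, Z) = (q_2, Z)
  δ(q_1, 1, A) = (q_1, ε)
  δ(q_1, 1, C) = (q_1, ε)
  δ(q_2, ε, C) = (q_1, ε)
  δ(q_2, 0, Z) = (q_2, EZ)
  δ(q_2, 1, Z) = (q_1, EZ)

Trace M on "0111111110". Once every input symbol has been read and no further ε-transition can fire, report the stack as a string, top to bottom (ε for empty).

EZ

(q_0, 0111111110, Z) ⊢ (q_1, 111111110, AEZ) ⊢ (q_1, 11111110, EZ) ⊢ (q_1, 11111110, Z) ⊢ (q_2, 1111110, Z) ⊢ (q_1, 111110, EZ) ⊢ (q_1, 111110, Z) ⊢ (q_2, 11110, Z) ⊢ (q_1, 1110, EZ) ⊢ (q_1, 1110, Z) ⊢ (q_2, 110, Z) ⊢ (q_1, 10, EZ) ⊢ (q_1, 10, Z) ⊢ (q_2, 0, Z) ⊢ (q_2, ε, EZ)
All input consumed in state q_2 with stack EZ.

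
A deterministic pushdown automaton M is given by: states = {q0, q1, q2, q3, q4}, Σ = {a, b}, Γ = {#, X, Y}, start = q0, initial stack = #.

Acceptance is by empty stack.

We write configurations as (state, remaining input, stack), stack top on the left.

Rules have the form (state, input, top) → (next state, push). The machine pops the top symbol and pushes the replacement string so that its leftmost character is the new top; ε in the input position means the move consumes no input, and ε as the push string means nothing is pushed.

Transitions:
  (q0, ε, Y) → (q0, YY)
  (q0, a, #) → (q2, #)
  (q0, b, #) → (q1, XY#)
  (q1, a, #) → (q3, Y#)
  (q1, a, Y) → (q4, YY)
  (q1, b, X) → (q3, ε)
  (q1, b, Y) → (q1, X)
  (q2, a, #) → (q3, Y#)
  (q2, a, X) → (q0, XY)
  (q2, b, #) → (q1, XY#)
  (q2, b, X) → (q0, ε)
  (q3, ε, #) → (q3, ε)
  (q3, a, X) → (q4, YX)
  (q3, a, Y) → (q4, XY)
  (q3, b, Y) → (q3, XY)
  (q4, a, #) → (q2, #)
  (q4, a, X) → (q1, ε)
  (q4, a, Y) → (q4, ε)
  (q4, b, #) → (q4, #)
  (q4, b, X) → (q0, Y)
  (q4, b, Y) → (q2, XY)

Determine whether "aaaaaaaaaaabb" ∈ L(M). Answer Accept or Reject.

(q0, aaaaaaaaaaabb, #)
  read a, top #: go to q2, push # → (q2, aaaaaaaaaabb, #)
  read a, top #: go to q3, push Y# → (q3, aaaaaaaaabb, Y#)
  read a, top Y: go to q4, push XY → (q4, aaaaaaaabb, XY#)
  read a, top X: go to q1, push ε → (q1, aaaaaaabb, Y#)
  read a, top Y: go to q4, push YY → (q4, aaaaaabb, YY#)
  read a, top Y: go to q4, push ε → (q4, aaaaabb, Y#)
  read a, top Y: go to q4, push ε → (q4, aaaabb, #)
  read a, top #: go to q2, push # → (q2, aaabb, #)
  read a, top #: go to q3, push Y# → (q3, aabb, Y#)
  read a, top Y: go to q4, push XY → (q4, abb, XY#)
  read a, top X: go to q1, push ε → (q1, bb, Y#)
  read b, top Y: go to q1, push X → (q1, b, X#)
  read b, top X: go to q3, push ε → (q3, ε, #)
  ε-move, top #: go to q3, push ε → (q3, ε, ε)
All input consumed and the stack is empty.

Accept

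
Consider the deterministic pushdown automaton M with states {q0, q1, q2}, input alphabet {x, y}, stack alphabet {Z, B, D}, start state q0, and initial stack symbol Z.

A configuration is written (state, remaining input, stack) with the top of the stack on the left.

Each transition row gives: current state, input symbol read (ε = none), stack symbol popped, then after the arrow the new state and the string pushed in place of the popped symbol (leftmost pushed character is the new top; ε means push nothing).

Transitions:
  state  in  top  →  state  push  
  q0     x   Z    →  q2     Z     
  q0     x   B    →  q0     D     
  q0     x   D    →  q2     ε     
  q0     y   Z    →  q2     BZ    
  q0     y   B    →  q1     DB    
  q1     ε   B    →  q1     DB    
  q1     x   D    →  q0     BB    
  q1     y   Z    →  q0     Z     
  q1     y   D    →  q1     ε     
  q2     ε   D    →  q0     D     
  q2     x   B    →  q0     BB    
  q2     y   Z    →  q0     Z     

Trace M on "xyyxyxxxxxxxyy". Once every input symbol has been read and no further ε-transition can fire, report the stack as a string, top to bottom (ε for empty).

DBBBBZ

(q0, xyyxyxxxxxxxyy, Z)
  read x, top Z: go to q2, push Z → (q2, yyxyxxxxxxxyy, Z)
  read y, top Z: go to q0, push Z → (q0, yxyxxxxxxxyy, Z)
  read y, top Z: go to q2, push BZ → (q2, xyxxxxxxxyy, BZ)
  read x, top B: go to q0, push BB → (q0, yxxxxxxxyy, BBZ)
  read y, top B: go to q1, push DB → (q1, xxxxxxxyy, DBBZ)
  read x, top D: go to q0, push BB → (q0, xxxxxxyy, BBBBZ)
  read x, top B: go to q0, push D → (q0, xxxxxyy, DBBBZ)
  read x, top D: go to q2, push ε → (q2, xxxxyy, BBBZ)
  read x, top B: go to q0, push BB → (q0, xxxyy, BBBBZ)
  read x, top B: go to q0, push D → (q0, xxyy, DBBBZ)
  read x, top D: go to q2, push ε → (q2, xyy, BBBZ)
  read x, top B: go to q0, push BB → (q0, yy, BBBBZ)
  read y, top B: go to q1, push DB → (q1, y, DBBBBZ)
  read y, top D: go to q1, push ε → (q1, ε, BBBBZ)
  ε-move, top B: go to q1, push DB → (q1, ε, DBBBBZ)
All input consumed in state q1 with stack DBBBBZ.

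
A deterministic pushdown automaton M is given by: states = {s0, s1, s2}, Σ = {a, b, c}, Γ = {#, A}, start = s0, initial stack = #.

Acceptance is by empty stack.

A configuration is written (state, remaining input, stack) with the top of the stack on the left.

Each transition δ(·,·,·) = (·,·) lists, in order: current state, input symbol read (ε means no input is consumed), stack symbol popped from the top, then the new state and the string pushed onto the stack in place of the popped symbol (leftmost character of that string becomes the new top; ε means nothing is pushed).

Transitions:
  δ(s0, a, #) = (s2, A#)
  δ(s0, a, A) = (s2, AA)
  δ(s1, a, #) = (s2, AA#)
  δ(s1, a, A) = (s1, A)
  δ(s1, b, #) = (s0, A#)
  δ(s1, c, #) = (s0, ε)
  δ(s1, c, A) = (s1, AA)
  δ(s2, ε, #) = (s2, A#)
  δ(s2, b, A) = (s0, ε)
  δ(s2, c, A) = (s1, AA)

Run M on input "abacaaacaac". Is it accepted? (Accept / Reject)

(s0, abacaaacaac, #)
  read a, top #: go to s2, push A# → (s2, bacaaacaac, A#)
  read b, top A: go to s0, push ε → (s0, acaaacaac, #)
  read a, top #: go to s2, push A# → (s2, caaacaac, A#)
  read c, top A: go to s1, push AA → (s1, aaacaac, AA#)
  read a, top A: go to s1, push A → (s1, aacaac, AA#)
  read a, top A: go to s1, push A → (s1, acaac, AA#)
  read a, top A: go to s1, push A → (s1, caac, AA#)
  read c, top A: go to s1, push AA → (s1, aac, AAA#)
  read a, top A: go to s1, push A → (s1, ac, AAA#)
  read a, top A: go to s1, push A → (s1, c, AAA#)
  read c, top A: go to s1, push AA → (s1, ε, AAAA#)
All input consumed; stack is AAAA#, not empty, and no further ε-move applies.

Reject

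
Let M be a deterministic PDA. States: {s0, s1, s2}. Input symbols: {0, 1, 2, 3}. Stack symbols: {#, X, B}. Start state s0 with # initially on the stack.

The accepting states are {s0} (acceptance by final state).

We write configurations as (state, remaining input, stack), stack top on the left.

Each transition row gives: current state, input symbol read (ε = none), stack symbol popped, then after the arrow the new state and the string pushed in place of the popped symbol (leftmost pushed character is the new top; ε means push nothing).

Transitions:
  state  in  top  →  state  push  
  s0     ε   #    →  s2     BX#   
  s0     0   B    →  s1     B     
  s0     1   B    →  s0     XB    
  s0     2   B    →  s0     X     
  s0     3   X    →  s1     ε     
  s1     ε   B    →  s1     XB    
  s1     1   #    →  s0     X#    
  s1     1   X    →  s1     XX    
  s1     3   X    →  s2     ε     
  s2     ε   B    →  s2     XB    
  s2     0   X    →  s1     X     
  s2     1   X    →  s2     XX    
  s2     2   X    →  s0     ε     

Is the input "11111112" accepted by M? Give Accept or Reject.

(s0, 11111112, #)
  ε-move, top #: go to s2, push BX# → (s2, 11111112, BX#)
  ε-move, top B: go to s2, push XB → (s2, 11111112, XBX#)
  read 1, top X: go to s2, push XX → (s2, 1111112, XXBX#)
  read 1, top X: go to s2, push XX → (s2, 111112, XXXBX#)
  read 1, top X: go to s2, push XX → (s2, 11112, XXXXBX#)
  read 1, top X: go to s2, push XX → (s2, 1112, XXXXXBX#)
  read 1, top X: go to s2, push XX → (s2, 112, XXXXXXBX#)
  read 1, top X: go to s2, push XX → (s2, 12, XXXXXXXBX#)
  read 1, top X: go to s2, push XX → (s2, 2, XXXXXXXXBX#)
  read 2, top X: go to s0, push ε → (s0, ε, XXXXXXXBX#)
All input consumed; state s0 ∈ F.

Accept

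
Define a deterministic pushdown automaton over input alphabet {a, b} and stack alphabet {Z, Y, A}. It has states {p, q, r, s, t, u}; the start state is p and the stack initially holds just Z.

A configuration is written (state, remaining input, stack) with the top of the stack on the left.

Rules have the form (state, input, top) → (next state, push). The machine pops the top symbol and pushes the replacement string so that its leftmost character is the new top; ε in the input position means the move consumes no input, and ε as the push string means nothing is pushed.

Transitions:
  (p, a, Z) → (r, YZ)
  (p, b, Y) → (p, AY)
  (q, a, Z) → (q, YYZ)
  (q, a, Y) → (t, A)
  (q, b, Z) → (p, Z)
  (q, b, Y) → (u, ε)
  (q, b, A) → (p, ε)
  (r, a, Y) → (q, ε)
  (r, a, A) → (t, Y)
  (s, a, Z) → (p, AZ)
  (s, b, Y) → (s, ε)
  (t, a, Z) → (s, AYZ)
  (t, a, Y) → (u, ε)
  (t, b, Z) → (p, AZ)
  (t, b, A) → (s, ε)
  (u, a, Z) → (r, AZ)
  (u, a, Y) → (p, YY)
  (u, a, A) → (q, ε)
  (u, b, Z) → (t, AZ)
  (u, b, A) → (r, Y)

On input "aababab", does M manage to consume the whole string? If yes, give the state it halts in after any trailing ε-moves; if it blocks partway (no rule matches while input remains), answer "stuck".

(p, aababab, Z)
  read a, top Z: go to r, push YZ → (r, ababab, YZ)
  read a, top Y: go to q, push ε → (q, babab, Z)
  read b, top Z: go to p, push Z → (p, abab, Z)
  read a, top Z: go to r, push YZ → (r, bab, YZ)
No transition for (r, b, top Y); M blocks with input bab remaining.

stuck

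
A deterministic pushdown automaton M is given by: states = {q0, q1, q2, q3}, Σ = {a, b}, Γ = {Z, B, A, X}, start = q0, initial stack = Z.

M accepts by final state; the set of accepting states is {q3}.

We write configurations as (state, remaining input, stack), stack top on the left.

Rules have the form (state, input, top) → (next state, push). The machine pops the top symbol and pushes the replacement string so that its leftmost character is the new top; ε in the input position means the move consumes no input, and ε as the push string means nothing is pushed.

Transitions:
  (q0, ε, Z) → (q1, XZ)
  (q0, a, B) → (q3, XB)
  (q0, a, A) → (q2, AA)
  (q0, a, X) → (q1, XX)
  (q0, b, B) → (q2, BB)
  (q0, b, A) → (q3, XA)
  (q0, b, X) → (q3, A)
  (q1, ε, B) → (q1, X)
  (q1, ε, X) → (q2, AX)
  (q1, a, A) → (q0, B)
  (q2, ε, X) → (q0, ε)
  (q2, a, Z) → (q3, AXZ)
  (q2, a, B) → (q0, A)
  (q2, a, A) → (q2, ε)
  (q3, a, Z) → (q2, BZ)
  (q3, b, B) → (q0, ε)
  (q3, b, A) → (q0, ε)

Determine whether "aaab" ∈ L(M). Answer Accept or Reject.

Reject

(q0, aaab, Z)
  ε-move, top Z: go to q1, push XZ → (q1, aaab, XZ)
  ε-move, top X: go to q2, push AX → (q2, aaab, AXZ)
  read a, top A: go to q2, push ε → (q2, aab, XZ)
  ε-move, top X: go to q0, push ε → (q0, aab, Z)
  ε-move, top Z: go to q1, push XZ → (q1, aab, XZ)
  ε-move, top X: go to q2, push AX → (q2, aab, AXZ)
  read a, top A: go to q2, push ε → (q2, ab, XZ)
  ε-move, top X: go to q0, push ε → (q0, ab, Z)
  ε-move, top Z: go to q1, push XZ → (q1, ab, XZ)
  ε-move, top X: go to q2, push AX → (q2, ab, AXZ)
  read a, top A: go to q2, push ε → (q2, b, XZ)
  ε-move, top X: go to q0, push ε → (q0, b, Z)
  ε-move, top Z: go to q1, push XZ → (q1, b, XZ)
  ε-move, top X: go to q2, push AX → (q2, b, AXZ)
No transition applies at (q2, b, AXZ); input not fully consumed.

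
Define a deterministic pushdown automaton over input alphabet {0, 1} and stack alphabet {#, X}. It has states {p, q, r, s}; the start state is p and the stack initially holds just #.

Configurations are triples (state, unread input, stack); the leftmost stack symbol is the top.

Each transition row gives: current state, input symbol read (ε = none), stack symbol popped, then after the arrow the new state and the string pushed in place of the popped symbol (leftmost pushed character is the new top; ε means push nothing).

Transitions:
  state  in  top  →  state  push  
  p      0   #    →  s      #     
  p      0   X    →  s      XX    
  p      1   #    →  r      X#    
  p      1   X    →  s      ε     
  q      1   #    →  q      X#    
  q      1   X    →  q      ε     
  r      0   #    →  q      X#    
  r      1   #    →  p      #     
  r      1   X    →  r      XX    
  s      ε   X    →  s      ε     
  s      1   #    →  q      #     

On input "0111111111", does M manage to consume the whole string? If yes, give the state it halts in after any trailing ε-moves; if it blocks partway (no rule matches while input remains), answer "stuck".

q

(p, 0111111111, #)
  read 0, top #: go to s, push # → (s, 111111111, #)
  read 1, top #: go to q, push # → (q, 11111111, #)
  read 1, top #: go to q, push X# → (q, 1111111, X#)
  read 1, top X: go to q, push ε → (q, 111111, #)
  read 1, top #: go to q, push X# → (q, 11111, X#)
  read 1, top X: go to q, push ε → (q, 1111, #)
  read 1, top #: go to q, push X# → (q, 111, X#)
  read 1, top X: go to q, push ε → (q, 11, #)
  read 1, top #: go to q, push X# → (q, 1, X#)
  read 1, top X: go to q, push ε → (q, ε, #)
All input consumed; M is in state q.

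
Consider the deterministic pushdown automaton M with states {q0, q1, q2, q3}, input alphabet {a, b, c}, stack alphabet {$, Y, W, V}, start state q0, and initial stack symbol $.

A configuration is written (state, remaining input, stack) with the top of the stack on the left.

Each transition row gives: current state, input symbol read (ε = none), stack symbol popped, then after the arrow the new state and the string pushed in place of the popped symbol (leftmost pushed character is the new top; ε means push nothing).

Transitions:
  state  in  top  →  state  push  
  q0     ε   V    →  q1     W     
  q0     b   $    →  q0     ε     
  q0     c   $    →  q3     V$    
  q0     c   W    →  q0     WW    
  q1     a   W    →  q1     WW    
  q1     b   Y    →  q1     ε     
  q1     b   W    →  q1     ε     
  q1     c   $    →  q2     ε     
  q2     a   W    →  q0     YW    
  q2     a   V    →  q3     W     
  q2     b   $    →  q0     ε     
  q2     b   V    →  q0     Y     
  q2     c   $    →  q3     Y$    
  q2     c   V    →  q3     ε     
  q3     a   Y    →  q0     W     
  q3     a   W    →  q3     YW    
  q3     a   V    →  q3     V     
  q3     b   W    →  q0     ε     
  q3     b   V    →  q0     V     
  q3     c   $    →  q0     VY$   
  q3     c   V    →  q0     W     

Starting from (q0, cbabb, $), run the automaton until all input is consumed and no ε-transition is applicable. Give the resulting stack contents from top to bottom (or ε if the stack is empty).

(q0, cbabb, $)
  read c, top $: go to q3, push V$ → (q3, babb, V$)
  read b, top V: go to q0, push V → (q0, abb, V$)
  ε-move, top V: go to q1, push W → (q1, abb, W$)
  read a, top W: go to q1, push WW → (q1, bb, WW$)
  read b, top W: go to q1, push ε → (q1, b, W$)
  read b, top W: go to q1, push ε → (q1, ε, $)
All input consumed in state q1 with stack $.

$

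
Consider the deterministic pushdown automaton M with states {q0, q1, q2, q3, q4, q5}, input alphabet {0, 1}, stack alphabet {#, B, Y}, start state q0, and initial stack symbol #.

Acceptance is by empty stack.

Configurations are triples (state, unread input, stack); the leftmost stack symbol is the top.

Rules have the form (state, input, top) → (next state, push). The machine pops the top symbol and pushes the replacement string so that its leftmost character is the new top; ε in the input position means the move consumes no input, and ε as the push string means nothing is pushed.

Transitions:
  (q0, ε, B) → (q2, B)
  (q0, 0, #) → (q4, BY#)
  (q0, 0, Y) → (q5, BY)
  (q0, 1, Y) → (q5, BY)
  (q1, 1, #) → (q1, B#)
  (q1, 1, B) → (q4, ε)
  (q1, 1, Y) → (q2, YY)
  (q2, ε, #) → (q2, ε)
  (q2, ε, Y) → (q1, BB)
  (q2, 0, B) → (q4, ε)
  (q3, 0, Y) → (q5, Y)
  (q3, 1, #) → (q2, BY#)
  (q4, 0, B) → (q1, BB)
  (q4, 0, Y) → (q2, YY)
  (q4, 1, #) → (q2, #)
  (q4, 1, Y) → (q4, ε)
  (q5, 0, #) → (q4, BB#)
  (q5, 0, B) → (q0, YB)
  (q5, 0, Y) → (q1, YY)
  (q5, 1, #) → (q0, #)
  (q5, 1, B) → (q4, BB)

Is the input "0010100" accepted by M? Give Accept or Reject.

(q0, 0010100, #)
  read 0, top #: go to q4, push BY# → (q4, 010100, BY#)
  read 0, top B: go to q1, push BB → (q1, 10100, BBY#)
  read 1, top B: go to q4, push ε → (q4, 0100, BY#)
  read 0, top B: go to q1, push BB → (q1, 100, BBY#)
  read 1, top B: go to q4, push ε → (q4, 00, BY#)
  read 0, top B: go to q1, push BB → (q1, 0, BBY#)
No transition applies at (q1, 0, BBY#); input not fully consumed.

Reject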